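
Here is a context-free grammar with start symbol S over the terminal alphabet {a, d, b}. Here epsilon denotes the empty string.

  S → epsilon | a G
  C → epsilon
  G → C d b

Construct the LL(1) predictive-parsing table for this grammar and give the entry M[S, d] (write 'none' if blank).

FIRST(S): from S→epsilon we get {epsilon}; from S→a G we get {a}. So FIRST(S) = {epsilon, a}.
FIRST(C): from C→epsilon we get {epsilon}. So FIRST(C) = {epsilon}.
FIRST(G): from G→C d b we get {d}. So FIRST(G) = {d}.
FOLLOW(S) includes $ since S is the start symbol.
FOLLOW(S): S appears on no right-hand side. Thus FOLLOW(S) = {$}.
For S → epsilon: FIRST(epsilon) = {epsilon}, so it goes in M[S, t] for t ∈ {}; since epsilon ∈ FIRST, also for every t ∈ FOLLOW(S) = {$}.
For S → a G: FIRST(a G) = {a}, so it goes in M[S, t] for t ∈ {a}.
None of these place a production in M[S, d].

none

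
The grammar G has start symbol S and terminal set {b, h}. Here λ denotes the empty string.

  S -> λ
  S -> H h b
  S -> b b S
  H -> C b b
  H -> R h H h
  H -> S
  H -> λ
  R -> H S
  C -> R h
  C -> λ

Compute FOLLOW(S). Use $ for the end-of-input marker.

FIRST(S) = {λ, b, h}  (via H h b)
FIRST(H) = {λ, b, h}  (via C b b, R h H h, S)
FIRST(R) = {λ, b, h}  (via H S)
FIRST(C) = {λ, b, h}  (via R h)
FOLLOW(S) includes $ since S is the start symbol.
FOLLOW(R): in H->R h H h, R is followed by h H h with FIRST {h}; in C->R h, R is followed by h with FIRST {h}. Thus FOLLOW(R) = {h}.
FOLLOW(H): in S->H h b, H is followed by h b with FIRST {h}; in H->R h H h, H is followed by h with FIRST {h}; in R->H S, H is followed by S with FIRST {λ, b, h}; in R->H S, the suffix after H is nullable, so FOLLOW(H) ⊇ FOLLOW(R) = {h}. Thus FOLLOW(H) = {b, h}.
FOLLOW(S): in S->b b S, the suffix after S is empty (adds nothing new); in H->S, the suffix after S is empty, so FOLLOW(S) ⊇ FOLLOW(H) = {b, h}; in R->H S, the suffix after S is empty, so FOLLOW(S) ⊇ FOLLOW(R) = {h}. Thus FOLLOW(S) = {$, b, h}.
FOLLOW(C): in H->C b b, C is followed by b b with FIRST {b}. Thus FOLLOW(C) = {b}.

{$, b, h}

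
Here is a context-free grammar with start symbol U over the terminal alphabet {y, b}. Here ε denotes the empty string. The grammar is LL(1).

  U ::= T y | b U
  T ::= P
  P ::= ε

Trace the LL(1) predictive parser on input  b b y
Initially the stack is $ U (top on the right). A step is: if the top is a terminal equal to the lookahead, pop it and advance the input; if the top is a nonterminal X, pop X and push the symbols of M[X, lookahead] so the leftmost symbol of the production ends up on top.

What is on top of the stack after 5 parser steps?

step 1: stack=$ U  input=b b y $  — expand U ::= b U
step 2: stack=$ U b  input=b b y $  — match b
step 3: stack=$ U  input=b y $  — expand U ::= b U
step 4: stack=$ U b  input=b y $  — match b
step 5: stack=$ U  input=y $  — expand U ::= T y
Stack after step 5: $ y T (top = T).

T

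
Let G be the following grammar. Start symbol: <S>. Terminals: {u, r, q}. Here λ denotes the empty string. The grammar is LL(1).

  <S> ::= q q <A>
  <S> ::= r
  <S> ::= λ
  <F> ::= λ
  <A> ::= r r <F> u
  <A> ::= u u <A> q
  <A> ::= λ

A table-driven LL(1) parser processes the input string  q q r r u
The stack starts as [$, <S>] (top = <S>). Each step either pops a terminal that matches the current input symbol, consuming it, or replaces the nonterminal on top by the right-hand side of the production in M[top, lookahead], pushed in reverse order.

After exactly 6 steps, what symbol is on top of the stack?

step 1: stack=$ <S>  input=q q r r u $  — expand <S> ::= q q <A>
step 2: stack=$ <A> q q  input=q q r r u $  — match q
step 3: stack=$ <A> q  input=q r r u $  — match q
step 4: stack=$ <A>  input=r r u $  — expand <A> ::= r r <F> u
step 5: stack=$ u <F> r r  input=r r u $  — match r
step 6: stack=$ u <F> r  input=r u $  — match r
Stack after step 6: $ u <F> (top = <F>).

<F>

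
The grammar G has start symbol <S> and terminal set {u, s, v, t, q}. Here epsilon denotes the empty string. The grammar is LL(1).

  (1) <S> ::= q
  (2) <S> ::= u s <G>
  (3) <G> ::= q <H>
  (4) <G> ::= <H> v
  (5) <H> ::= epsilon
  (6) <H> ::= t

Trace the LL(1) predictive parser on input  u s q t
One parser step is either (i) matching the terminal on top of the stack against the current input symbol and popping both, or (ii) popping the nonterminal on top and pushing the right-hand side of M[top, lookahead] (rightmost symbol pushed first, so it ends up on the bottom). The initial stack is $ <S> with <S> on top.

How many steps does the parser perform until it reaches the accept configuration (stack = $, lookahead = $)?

7

step 1: stack=$ <S>  input=u s q t $  — expand <S> ::= u s <G>
step 2: stack=$ <G> s u  input=u s q t $  — match u
step 3: stack=$ <G> s  input=s q t $  — match s
step 4: stack=$ <G>  input=q t $  — expand <G> ::= q <H>
step 5: stack=$ <H> q  input=q t $  — match q
step 6: stack=$ <H>  input=t $  — expand <H> ::= t
step 7: stack=$ t  input=t $  — match t
Accept reached after 7 steps.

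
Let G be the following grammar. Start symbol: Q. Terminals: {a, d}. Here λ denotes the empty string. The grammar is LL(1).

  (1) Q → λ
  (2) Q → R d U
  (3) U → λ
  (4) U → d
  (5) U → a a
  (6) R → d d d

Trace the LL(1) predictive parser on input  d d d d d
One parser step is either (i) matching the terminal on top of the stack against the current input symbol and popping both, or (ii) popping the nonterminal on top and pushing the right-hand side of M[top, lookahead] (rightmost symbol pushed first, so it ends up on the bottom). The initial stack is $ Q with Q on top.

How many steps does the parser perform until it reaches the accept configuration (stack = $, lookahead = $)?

8

step 1: stack=$ Q  input=d d d d d $  — expand Q → R d U
step 2: stack=$ U d R  input=d d d d d $  — expand R → d d d
step 3: stack=$ U d d d d  input=d d d d d $  — match d
step 4: stack=$ U d d d  input=d d d d $  — match d
step 5: stack=$ U d d  input=d d d $  — match d
step 6: stack=$ U d  input=d d $  — match d
step 7: stack=$ U  input=d $  — expand U → d
step 8: stack=$ d  input=d $  — match d
Accept reached after 8 steps.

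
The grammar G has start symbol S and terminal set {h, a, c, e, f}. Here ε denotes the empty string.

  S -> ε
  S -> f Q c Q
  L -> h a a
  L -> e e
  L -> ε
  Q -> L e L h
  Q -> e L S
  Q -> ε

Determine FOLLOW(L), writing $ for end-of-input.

{$, c, e, f, h}

FIRST(S) = {ε, f}
FIRST(L) = {ε, e, h}
FIRST(Q) = {ε, e, h}  (via L e L h)
FOLLOW(S) includes $ since S is the start symbol.
FOLLOW(S): in Q->e L S, the suffix after S is empty, so FOLLOW(S) ⊇ FOLLOW(Q) = {$, c}. Thus FOLLOW(S) = {$, c}.
FOLLOW(Q): in S->f Q c Q (occurrence 1), Q is followed by c Q with FIRST {c}; in S->f Q c Q (occurrence 2), the suffix after Q is empty, so FOLLOW(Q) ⊇ FOLLOW(S) = {$, c}. Thus FOLLOW(Q) = {$, c}.
FOLLOW(L): in Q->L e L h (occurrence 1), L is followed by e L h with FIRST {e}; in Q->L e L h (occurrence 2), L is followed by h with FIRST {h}; in Q->e L S, L is followed by S with FIRST {ε, f}; in Q->e L S, the suffix after L is nullable, so FOLLOW(L) ⊇ FOLLOW(Q) = {$, c}. Thus FOLLOW(L) = {$, c, e, f, h}.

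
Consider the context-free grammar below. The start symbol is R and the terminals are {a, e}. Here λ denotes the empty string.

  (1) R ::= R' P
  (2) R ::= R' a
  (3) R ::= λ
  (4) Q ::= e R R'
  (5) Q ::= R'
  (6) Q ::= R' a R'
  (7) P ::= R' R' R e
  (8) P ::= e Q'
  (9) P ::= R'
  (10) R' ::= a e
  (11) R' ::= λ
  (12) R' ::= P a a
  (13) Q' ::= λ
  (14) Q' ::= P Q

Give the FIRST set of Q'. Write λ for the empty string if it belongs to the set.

FIRST(R) = {λ, a, e}  (via R' P, R' a)
FIRST(Q) = {λ, a, e}  (via R', R' a R')
FIRST(P) = {λ, a, e}  (via R' R' R e, R')
FIRST(R') = {λ, a, e}  (via P a a)
FIRST(Q') = {λ, a, e}  (via P Q)

{λ, a, e}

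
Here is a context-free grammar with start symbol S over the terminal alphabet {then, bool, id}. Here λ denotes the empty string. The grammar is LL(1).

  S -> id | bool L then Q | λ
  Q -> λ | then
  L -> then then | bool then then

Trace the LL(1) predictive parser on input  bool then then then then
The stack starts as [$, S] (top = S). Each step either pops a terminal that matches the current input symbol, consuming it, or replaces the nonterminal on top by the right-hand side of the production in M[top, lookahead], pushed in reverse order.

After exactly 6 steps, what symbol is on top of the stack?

Q

step 1: stack=$ S  input=bool then then then then $  — expand S -> bool L then Q
step 2: stack=$ Q then L bool  input=bool then then then then $  — match bool
step 3: stack=$ Q then L  input=then then then then $  — expand L -> then then
step 4: stack=$ Q then then then  input=then then then then $  — match then
step 5: stack=$ Q then then  input=then then then $  — match then
step 6: stack=$ Q then  input=then then $  — match then
Stack after step 6: $ Q (top = Q).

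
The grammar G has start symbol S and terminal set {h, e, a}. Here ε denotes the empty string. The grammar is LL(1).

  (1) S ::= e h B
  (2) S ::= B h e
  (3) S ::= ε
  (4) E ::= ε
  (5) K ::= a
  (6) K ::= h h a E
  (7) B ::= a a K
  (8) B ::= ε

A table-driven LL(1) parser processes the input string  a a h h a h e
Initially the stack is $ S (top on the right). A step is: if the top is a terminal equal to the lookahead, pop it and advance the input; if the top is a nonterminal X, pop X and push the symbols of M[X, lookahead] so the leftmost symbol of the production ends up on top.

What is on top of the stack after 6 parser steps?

step 1: stack=$ S  input=a a h h a h e $  — expand S ::= B h e
step 2: stack=$ e h B  input=a a h h a h e $  — expand B ::= a a K
step 3: stack=$ e h K a a  input=a a h h a h e $  — match a
step 4: stack=$ e h K a  input=a h h a h e $  — match a
step 5: stack=$ e h K  input=h h a h e $  — expand K ::= h h a E
step 6: stack=$ e h E a h h  input=h h a h e $  — match h
Stack after step 6: $ e h E a h (top = h).

h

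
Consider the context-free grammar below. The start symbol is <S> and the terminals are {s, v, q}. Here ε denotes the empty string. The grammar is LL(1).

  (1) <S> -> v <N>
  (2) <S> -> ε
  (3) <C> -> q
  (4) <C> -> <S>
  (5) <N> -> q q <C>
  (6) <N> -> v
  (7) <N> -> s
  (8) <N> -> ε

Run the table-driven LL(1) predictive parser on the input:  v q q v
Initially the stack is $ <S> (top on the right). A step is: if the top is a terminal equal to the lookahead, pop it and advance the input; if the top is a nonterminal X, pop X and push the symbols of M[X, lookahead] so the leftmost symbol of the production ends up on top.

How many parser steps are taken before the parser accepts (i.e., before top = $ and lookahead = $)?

9

step 1: stack=$ <S>  input=v q q v $  — expand <S> -> v <N>
step 2: stack=$ <N> v  input=v q q v $  — match v
step 3: stack=$ <N>  input=q q v $  — expand <N> -> q q <C>
step 4: stack=$ <C> q q  input=q q v $  — match q
step 5: stack=$ <C> q  input=q v $  — match q
step 6: stack=$ <C>  input=v $  — expand <C> -> <S>
step 7: stack=$ <S>  input=v $  — expand <S> -> v <N>
step 8: stack=$ <N> v  input=v $  — match v
step 9: stack=$ <N>  input=$  — expand <N> -> ε
Accept reached after 9 steps.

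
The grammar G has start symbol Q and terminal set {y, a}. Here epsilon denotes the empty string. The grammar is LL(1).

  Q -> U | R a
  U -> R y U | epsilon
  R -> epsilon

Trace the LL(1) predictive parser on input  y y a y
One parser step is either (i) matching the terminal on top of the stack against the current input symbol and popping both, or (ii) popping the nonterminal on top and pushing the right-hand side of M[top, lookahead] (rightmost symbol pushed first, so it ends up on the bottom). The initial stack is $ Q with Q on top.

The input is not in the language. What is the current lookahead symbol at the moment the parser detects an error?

a

     Stack    Input      Action
  1  $ Q      y y a y $  expand Q -> U
  2  $ U      y y a y $  expand U -> R y U
  3  $ U y R  y y a y $  expand R -> epsilon
  4  $ U y    y y a y $  match y
  5  $ U      y a y $    expand U -> R y U
  6  $ U y R  y a y $    expand R -> epsilon
  7  $ U y    y a y $    match y
  8  $ U      a y $      error: M[U, a] is empty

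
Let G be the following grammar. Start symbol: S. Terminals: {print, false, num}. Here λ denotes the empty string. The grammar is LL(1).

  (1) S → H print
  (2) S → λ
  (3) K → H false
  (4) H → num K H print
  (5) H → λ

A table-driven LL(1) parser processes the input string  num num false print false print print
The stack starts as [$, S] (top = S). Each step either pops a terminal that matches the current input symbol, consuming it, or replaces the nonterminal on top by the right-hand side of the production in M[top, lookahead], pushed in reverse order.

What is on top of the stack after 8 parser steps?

false

     Stack                                  Input                                    Action
  1  $ S                                    num num false print false print print $  expand S → H print
  2  $ print H                              num num false print false print print $  expand H → num K H print
  3  $ print print H K num                  num num false print false print print $  match num
  4  $ print print H K                      num false print false print print $      expand K → H false
  5  $ print print H false H                num false print false print print $      expand H → num K H print
  6  $ print print H false print H K num    num false print false print print $      match num
  7  $ print print H false print H K        false print false print print $          expand K → H false
  8  $ print print H false print H false H  false print false print print $          expand H → λ
Stack after step 8: $ print print H false print H false (top = false).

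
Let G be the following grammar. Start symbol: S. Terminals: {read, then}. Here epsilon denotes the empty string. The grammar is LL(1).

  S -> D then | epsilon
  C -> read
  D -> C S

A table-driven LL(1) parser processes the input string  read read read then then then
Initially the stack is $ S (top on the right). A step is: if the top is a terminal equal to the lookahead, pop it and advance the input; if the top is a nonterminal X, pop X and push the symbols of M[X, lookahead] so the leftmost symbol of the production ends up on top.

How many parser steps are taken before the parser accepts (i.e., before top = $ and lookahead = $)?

16

step 1: stack=$ S  input=read read read then then then $  — expand S -> D then
step 2: stack=$ then D  input=read read read then then then $  — expand D -> C S
step 3: stack=$ then S C  input=read read read then then then $  — expand C -> read
step 4: stack=$ then S read  input=read read read then then then $  — match read
step 5: stack=$ then S  input=read read then then then $  — expand S -> D then
step 6: stack=$ then then D  input=read read then then then $  — expand D -> C S
step 7: stack=$ then then S C  input=read read then then then $  — expand C -> read
step 8: stack=$ then then S read  input=read read then then then $  — match read
step 9: stack=$ then then S  input=read then then then $  — expand S -> D then
step 10: stack=$ then then then D  input=read then then then $  — expand D -> C S
step 11: stack=$ then then then S C  input=read then then then $  — expand C -> read
step 12: stack=$ then then then S read  input=read then then then $  — match read
step 13: stack=$ then then then S  input=then then then $  — expand S -> epsilon
step 14: stack=$ then then then  input=then then then $  — match then
step 15: stack=$ then then  input=then then $  — match then
step 16: stack=$ then  input=then $  — match then
Accept reached after 16 steps.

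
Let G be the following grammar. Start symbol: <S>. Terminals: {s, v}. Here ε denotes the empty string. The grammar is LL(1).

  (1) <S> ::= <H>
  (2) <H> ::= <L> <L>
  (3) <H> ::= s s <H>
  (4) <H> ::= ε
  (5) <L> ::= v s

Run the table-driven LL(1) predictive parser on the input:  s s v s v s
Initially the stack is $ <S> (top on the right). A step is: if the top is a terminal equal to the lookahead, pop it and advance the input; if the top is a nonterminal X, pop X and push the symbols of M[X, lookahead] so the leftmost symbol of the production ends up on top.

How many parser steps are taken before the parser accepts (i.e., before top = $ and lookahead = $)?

11

step 1: stack=$ <S>  input=s s v s v s $  — expand <S> ::= <H>
step 2: stack=$ <H>  input=s s v s v s $  — expand <H> ::= s s <H>
step 3: stack=$ <H> s s  input=s s v s v s $  — match s
step 4: stack=$ <H> s  input=s v s v s $  — match s
step 5: stack=$ <H>  input=v s v s $  — expand <H> ::= <L> <L>
step 6: stack=$ <L> <L>  input=v s v s $  — expand <L> ::= v s
step 7: stack=$ <L> s v  input=v s v s $  — match v
step 8: stack=$ <L> s  input=s v s $  — match s
step 9: stack=$ <L>  input=v s $  — expand <L> ::= v s
step 10: stack=$ s v  input=v s $  — match v
step 11: stack=$ s  input=s $  — match s
Accept reached after 11 steps.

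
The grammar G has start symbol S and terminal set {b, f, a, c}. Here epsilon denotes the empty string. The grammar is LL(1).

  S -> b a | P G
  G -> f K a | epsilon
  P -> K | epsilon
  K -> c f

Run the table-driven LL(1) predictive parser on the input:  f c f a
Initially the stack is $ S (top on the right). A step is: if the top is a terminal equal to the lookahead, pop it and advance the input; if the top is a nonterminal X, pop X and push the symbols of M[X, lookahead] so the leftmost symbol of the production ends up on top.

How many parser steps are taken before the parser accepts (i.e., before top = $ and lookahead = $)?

8

step 1: stack=$ S  input=f c f a $  — expand S -> P G
step 2: stack=$ G P  input=f c f a $  — expand P -> epsilon
step 3: stack=$ G  input=f c f a $  — expand G -> f K a
step 4: stack=$ a K f  input=f c f a $  — match f
step 5: stack=$ a K  input=c f a $  — expand K -> c f
step 6: stack=$ a f c  input=c f a $  — match c
step 7: stack=$ a f  input=f a $  — match f
step 8: stack=$ a  input=a $  — match a
Accept reached after 8 steps.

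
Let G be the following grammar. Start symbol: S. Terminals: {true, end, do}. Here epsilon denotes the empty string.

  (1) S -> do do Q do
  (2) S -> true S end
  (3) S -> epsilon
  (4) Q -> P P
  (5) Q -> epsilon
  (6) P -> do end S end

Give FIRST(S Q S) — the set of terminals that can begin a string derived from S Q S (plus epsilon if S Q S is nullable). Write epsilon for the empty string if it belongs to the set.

FIRST(S) = {epsilon, do, true}
FIRST(P) = {do}
FIRST(Q) = {epsilon, do}  (via P P)
FIRST(S Q S): take FIRST of each symbol in turn, carrying on past any symbol whose FIRST contains epsilon; result {epsilon, do, true}.

{epsilon, do, true}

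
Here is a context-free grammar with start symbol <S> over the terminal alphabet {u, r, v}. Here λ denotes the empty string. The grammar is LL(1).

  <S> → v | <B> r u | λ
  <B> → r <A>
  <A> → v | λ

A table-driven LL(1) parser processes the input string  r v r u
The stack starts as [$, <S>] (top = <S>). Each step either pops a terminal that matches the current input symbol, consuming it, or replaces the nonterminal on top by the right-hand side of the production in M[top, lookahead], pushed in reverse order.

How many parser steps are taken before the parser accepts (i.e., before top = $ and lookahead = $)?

step 1: stack=$ <S>  input=r v r u $  — expand <S> → <B> r u
step 2: stack=$ u r <B>  input=r v r u $  — expand <B> → r <A>
step 3: stack=$ u r <A> r  input=r v r u $  — match r
step 4: stack=$ u r <A>  input=v r u $  — expand <A> → v
step 5: stack=$ u r v  input=v r u $  — match v
step 6: stack=$ u r  input=r u $  — match r
step 7: stack=$ u  input=u $  — match u
Accept reached after 7 steps.

7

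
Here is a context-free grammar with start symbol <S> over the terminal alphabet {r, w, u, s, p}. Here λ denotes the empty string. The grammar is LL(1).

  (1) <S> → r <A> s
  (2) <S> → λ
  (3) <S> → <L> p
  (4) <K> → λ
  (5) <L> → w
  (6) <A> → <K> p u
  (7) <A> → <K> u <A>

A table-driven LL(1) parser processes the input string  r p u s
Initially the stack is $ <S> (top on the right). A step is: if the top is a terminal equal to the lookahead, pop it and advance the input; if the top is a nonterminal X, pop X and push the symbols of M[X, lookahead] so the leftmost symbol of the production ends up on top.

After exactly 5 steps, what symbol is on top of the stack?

u

     Stack        Input      Action
  1  $ <S>        r p u s $  expand <S> → r <A> s
  2  $ s <A> r    r p u s $  match r
  3  $ s <A>      p u s $    expand <A> → <K> p u
  4  $ s u p <K>  p u s $    expand <K> → λ
  5  $ s u p      p u s $    match p
Stack after step 5: $ s u (top = u).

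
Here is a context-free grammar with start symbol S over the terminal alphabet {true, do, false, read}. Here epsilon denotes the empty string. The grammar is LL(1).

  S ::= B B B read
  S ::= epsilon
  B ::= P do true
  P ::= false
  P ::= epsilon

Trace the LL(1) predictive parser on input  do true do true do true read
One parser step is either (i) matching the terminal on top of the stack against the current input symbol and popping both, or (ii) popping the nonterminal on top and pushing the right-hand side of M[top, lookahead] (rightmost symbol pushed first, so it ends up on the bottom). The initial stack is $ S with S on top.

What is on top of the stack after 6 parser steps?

     Stack                 Input                           Action
  1  $ S                   do true do true do true read $  expand S ::= B B B read
  2  $ read B B B          do true do true do true read $  expand B ::= P do true
  3  $ read B B true do P  do true do true do true read $  expand P ::= epsilon
  4  $ read B B true do    do true do true do true read $  match do
  5  $ read B B true       true do true do true read $     match true
  6  $ read B B            do true do true read $          expand B ::= P do true
Stack after step 6: $ read B true do P (top = P).

P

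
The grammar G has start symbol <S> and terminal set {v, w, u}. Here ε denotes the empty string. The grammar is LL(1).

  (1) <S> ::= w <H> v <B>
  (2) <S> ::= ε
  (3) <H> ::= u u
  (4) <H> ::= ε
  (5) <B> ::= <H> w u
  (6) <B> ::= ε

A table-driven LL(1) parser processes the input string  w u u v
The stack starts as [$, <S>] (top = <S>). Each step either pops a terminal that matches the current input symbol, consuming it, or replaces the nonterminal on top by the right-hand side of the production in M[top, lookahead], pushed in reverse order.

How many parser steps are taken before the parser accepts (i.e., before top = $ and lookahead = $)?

7

     Stack          Input      Action
  1  $ <S>          w u u v $  expand <S> ::= w <H> v <B>
  2  $ <B> v <H> w  w u u v $  match w
  3  $ <B> v <H>    u u v $    expand <H> ::= u u
  4  $ <B> v u u    u u v $    match u
  5  $ <B> v u      u v $      match u
  6  $ <B> v        v $        match v
  7  $ <B>          $          expand <B> ::= ε
Accept reached after 7 steps.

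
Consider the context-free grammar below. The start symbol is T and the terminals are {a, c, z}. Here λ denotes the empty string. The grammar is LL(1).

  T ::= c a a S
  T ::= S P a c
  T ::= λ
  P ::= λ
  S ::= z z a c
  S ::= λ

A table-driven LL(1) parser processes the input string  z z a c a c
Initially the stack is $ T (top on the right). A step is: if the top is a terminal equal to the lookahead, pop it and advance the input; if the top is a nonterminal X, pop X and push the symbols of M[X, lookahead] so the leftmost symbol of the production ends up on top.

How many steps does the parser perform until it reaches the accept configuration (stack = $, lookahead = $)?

     Stack            Input          Action
  1  $ T              z z a c a c $  expand T ::= S P a c
  2  $ c a P S        z z a c a c $  expand S ::= z z a c
  3  $ c a P c a z z  z z a c a c $  match z
  4  $ c a P c a z    z a c a c $    match z
  5  $ c a P c a      a c a c $      match a
  6  $ c a P c        c a c $        match c
  7  $ c a P          a c $          expand P ::= λ
  8  $ c a            a c $          match a
  9  $ c              c $            match c
Accept reached after 9 steps.

9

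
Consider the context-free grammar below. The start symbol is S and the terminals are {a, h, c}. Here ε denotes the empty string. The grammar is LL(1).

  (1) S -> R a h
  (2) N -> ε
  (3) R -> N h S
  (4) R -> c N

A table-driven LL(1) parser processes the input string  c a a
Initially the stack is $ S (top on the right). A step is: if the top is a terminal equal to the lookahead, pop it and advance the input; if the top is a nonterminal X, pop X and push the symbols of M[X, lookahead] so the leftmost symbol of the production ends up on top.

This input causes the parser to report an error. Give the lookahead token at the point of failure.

     Stack      Input    Action
  1  $ S        c a a $  expand S -> R a h
  2  $ h a R    c a a $  expand R -> c N
  3  $ h a N c  c a a $  match c
  4  $ h a N    a a $    expand N -> ε
  5  $ h a      a a $    match a
  6  $ h        a $      error: top is terminal h but lookahead is a

a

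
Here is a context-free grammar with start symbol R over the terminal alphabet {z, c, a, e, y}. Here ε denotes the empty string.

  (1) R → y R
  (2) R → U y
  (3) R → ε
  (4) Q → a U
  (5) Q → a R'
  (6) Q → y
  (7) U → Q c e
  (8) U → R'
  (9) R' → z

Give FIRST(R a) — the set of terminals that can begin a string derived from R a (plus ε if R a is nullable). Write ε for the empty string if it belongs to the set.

FIRST(Q): from Q→a U we get {a}; from Q→a R' we get {a}; from Q→y we get {y}. So FIRST(Q) = {a, y}.
FIRST(R'): from R'→z we get {z}. So FIRST(R') = {z}.
FIRST(U): from U→Q c e we get {a, y}; from U→R' we get {z}. So FIRST(U) = {a, y, z}.
FIRST(R): from R→y R we get {y}; from R→U y we get {a, y, z}; from R→ε we get {ε}. So FIRST(R) = {ε, a, y, z}.
FIRST(R a): take FIRST of each symbol in turn, carrying on past any symbol whose FIRST contains ε; result {a, y, z}.

{a, y, z}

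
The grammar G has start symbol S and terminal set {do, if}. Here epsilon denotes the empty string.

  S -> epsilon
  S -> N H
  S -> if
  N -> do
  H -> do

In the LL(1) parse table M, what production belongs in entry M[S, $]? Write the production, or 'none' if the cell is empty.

S -> epsilon

FIRST(N): from N->do we get {do}. So FIRST(N) = {do}.
FIRST(H): from H->do we get {do}. So FIRST(H) = {do}.
FIRST(S): from S->epsilon we get {epsilon}; from S->N H we get {do}; from S->if we get {if}. So FIRST(S) = {epsilon, do, if}.
FOLLOW(S) includes $ since S is the start symbol.
FOLLOW(S): S appears on no right-hand side. Thus FOLLOW(S) = {$}.
For S -> epsilon: FIRST(epsilon) = {epsilon}, so it goes in M[S, t] for t ∈ {}; since epsilon ∈ FIRST, also for every t ∈ FOLLOW(S) = {$}.
For S -> N H: FIRST(N H) = {do}, so it goes in M[S, t] for t ∈ {do}.
For S -> if: FIRST(if) = {if}, so it goes in M[S, t] for t ∈ {if}.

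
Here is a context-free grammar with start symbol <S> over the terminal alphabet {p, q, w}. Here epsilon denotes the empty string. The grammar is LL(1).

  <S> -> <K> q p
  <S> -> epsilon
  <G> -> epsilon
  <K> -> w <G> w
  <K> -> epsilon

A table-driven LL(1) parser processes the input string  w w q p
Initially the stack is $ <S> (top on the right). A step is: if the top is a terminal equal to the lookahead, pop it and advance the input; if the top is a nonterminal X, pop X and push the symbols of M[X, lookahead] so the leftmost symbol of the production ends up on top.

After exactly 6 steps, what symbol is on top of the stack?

p

     Stack          Input      Action
  1  $ <S>          w w q p $  expand <S> -> <K> q p
  2  $ p q <K>      w w q p $  expand <K> -> w <G> w
  3  $ p q w <G> w  w w q p $  match w
  4  $ p q w <G>    w q p $    expand <G> -> epsilon
  5  $ p q w        w q p $    match w
  6  $ p q          q p $      match q
Stack after step 6: $ p (top = p).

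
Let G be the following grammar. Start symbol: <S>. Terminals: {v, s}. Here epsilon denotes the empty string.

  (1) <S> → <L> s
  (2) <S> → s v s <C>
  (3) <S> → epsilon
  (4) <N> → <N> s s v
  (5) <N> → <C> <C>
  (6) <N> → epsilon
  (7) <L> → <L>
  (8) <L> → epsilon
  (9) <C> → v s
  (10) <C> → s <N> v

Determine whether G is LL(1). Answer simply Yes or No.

FIRST(<S>) = {epsilon, s}
FIRST(<N>) = {epsilon, s, v}
FIRST(<L>) = {epsilon}
FIRST(<C>) = {s, v}
FOLLOW(<S>) = {$}
FOLLOW(<N>) = {s, v}
FOLLOW(<L>) = {s}
FOLLOW(<C>) = {$, s, v}
Cell M[<L>, s] receives both <L> → <L> and <L> → epsilon — the grammar is not LL(1).

No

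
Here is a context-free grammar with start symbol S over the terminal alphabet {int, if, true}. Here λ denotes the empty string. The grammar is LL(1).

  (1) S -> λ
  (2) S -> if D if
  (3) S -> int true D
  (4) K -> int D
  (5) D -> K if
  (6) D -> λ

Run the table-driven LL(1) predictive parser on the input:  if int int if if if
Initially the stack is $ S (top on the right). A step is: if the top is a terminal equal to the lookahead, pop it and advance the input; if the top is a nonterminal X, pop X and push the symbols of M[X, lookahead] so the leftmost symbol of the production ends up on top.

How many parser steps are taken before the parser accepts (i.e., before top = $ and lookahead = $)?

12

step 1: stack=$ S  input=if int int if if if $  — expand S -> if D if
step 2: stack=$ if D if  input=if int int if if if $  — match if
step 3: stack=$ if D  input=int int if if if $  — expand D -> K if
step 4: stack=$ if if K  input=int int if if if $  — expand K -> int D
step 5: stack=$ if if D int  input=int int if if if $  — match int
step 6: stack=$ if if D  input=int if if if $  — expand D -> K if
step 7: stack=$ if if if K  input=int if if if $  — expand K -> int D
step 8: stack=$ if if if D int  input=int if if if $  — match int
step 9: stack=$ if if if D  input=if if if $  — expand D -> λ
step 10: stack=$ if if if  input=if if if $  — match if
step 11: stack=$ if if  input=if if $  — match if
step 12: stack=$ if  input=if $  — match if
Accept reached after 12 steps.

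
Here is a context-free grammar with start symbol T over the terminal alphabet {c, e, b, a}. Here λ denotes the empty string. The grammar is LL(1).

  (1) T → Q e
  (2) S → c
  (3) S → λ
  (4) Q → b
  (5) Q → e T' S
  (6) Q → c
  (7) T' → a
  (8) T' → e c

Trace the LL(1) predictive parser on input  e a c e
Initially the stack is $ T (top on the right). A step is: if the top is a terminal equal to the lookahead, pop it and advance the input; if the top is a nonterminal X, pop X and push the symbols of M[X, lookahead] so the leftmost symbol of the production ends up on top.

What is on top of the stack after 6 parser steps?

c

step 1: stack=$ T  input=e a c e $  — expand T → Q e
step 2: stack=$ e Q  input=e a c e $  — expand Q → e T' S
step 3: stack=$ e S T' e  input=e a c e $  — match e
step 4: stack=$ e S T'  input=a c e $  — expand T' → a
step 5: stack=$ e S a  input=a c e $  — match a
step 6: stack=$ e S  input=c e $  — expand S → c
Stack after step 6: $ e c (top = c).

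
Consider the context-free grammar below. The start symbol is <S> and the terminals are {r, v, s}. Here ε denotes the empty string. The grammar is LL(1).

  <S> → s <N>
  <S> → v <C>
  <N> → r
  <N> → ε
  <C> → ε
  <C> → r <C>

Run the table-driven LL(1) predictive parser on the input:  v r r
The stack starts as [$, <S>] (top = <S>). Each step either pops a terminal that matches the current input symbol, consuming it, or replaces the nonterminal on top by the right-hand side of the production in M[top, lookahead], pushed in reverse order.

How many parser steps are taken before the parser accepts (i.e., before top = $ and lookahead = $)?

     Stack    Input    Action
  1  $ <S>    v r r $  expand <S> → v <C>
  2  $ <C> v  v r r $  match v
  3  $ <C>    r r $    expand <C> → r <C>
  4  $ <C> r  r r $    match r
  5  $ <C>    r $      expand <C> → r <C>
  6  $ <C> r  r $      match r
  7  $ <C>    $        expand <C> → ε
Accept reached after 7 steps.

7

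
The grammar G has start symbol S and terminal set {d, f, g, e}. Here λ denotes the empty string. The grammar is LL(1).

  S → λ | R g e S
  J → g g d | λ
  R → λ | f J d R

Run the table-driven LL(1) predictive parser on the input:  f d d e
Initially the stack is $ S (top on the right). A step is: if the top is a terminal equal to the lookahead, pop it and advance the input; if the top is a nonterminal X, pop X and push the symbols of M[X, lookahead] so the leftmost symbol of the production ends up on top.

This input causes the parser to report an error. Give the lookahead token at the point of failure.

step 1: stack=$ S  input=f d d e $  — expand S → R g e S
step 2: stack=$ S e g R  input=f d d e $  — expand R → f J d R
step 3: stack=$ S e g R d J f  input=f d d e $  — match f
step 4: stack=$ S e g R d J  input=d d e $  — expand J → λ
step 5: stack=$ S e g R d  input=d d e $  — match d
step 6: stack=$ S e g R  input=d e $  — error: M[R, d] is empty

d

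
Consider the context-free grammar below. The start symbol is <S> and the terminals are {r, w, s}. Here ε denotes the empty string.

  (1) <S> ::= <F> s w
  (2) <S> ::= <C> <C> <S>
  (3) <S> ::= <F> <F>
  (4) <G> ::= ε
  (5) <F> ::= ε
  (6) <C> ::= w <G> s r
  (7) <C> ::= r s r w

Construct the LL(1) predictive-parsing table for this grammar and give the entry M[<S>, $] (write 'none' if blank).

<S> ::= <F> <F>

FIRST(<G>) = {ε}
FIRST(<F>) = {ε}
FIRST(<C>) = {r, w}
FIRST(<S>) = {ε, r, s, w}  (via <F> s w, <C> <C> <S>, <F> <F>)
FOLLOW(<S>) includes $ since <S> is the start symbol.
FOLLOW(<S>): in <S>::=<C> <C> <S>, the suffix after <S> is empty (adds nothing new). Thus FOLLOW(<S>) = {$}.
For <S> ::= <F> s w: FIRST(<F> s w) = {s}, so it goes in M[<S>, t] for t ∈ {s}.
For <S> ::= <C> <C> <S>: FIRST(<C> <C> <S>) = {r, w}, so it goes in M[<S>, t] for t ∈ {r, w}.
For <S> ::= <F> <F>: FIRST(<F> <F>) = {ε}, so it goes in M[<S>, t] for t ∈ {}; since ε ∈ FIRST, also for every t ∈ FOLLOW(<S>) = {$}.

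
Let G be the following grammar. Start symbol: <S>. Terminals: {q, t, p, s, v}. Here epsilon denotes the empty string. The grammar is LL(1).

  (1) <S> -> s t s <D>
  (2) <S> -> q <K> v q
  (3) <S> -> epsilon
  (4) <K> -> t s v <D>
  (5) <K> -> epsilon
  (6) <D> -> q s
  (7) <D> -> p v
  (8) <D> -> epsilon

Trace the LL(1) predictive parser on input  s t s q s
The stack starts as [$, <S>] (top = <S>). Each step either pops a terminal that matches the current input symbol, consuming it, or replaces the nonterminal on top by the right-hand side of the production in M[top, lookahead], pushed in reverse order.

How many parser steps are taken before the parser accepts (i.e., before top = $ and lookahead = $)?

     Stack        Input        Action
  1  $ <S>        s t s q s $  expand <S> -> s t s <D>
  2  $ <D> s t s  s t s q s $  match s
  3  $ <D> s t    t s q s $    match t
  4  $ <D> s      s q s $      match s
  5  $ <D>        q s $        expand <D> -> q s
  6  $ s q        q s $        match q
  7  $ s          s $          match s
Accept reached after 7 steps.

7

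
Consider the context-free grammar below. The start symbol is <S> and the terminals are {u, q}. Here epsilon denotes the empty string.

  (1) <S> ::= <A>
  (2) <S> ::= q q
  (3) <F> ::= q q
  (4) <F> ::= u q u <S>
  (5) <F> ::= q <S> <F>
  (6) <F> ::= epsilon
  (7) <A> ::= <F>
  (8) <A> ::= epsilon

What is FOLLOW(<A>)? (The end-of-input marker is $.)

{$, q, u}

FIRST(<F>): from <F>::=q q we get {q}; from <F>::=u q u <S> we get {u}; from <F>::=q <S> <F> we get {q}; from <F>::=epsilon we get {epsilon}. So FIRST(<F>) = {epsilon, q, u}.
FIRST(<A>): from <A>::=<F> we get {epsilon, q, u}; from <A>::=epsilon we get {epsilon}. So FIRST(<A>) = {epsilon, q, u}.
FIRST(<S>): from <S>::=<A> we get {epsilon, q, u}; from <S>::=q q we get {q}. So FIRST(<S>) = {epsilon, q, u}.
FOLLOW(<S>) includes $ since <S> is the start symbol.
FOLLOW(<S>): in <F>::=u q u <S>, the suffix after <S> is empty, so FOLLOW(<S>) ⊇ FOLLOW(<F>) = {$, q, u}; in <F>::=q <S> <F>, <S> is followed by <F> with FIRST {epsilon, q, u}; in <F>::=q <S> <F>, the suffix after <S> is nullable, so FOLLOW(<S>) ⊇ FOLLOW(<F>) = {$, q, u}. Thus FOLLOW(<S>) = {$, q, u}.
FOLLOW(<A>): in <S>::=<A>, the suffix after <A> is empty, so FOLLOW(<A>) ⊇ FOLLOW(<S>) = {$, q, u}. Thus FOLLOW(<A>) = {$, q, u}.
FOLLOW(<F>): in <F>::=q <S> <F>, the suffix after <F> is empty (adds nothing new); in <A>::=<F>, the suffix after <F> is empty, so FOLLOW(<F>) ⊇ FOLLOW(<A>) = {$, q, u}. Thus FOLLOW(<F>) = {$, q, u}.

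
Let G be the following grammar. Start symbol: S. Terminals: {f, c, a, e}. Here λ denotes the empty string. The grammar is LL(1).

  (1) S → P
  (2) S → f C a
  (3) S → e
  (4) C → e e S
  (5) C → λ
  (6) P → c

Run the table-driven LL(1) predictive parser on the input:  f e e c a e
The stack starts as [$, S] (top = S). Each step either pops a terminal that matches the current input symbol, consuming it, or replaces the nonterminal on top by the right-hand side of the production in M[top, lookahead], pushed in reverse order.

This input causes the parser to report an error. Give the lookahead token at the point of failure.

step 1: stack=$ S  input=f e e c a e $  — expand S → f C a
step 2: stack=$ a C f  input=f e e c a e $  — match f
step 3: stack=$ a C  input=e e c a e $  — expand C → e e S
step 4: stack=$ a S e e  input=e e c a e $  — match e
step 5: stack=$ a S e  input=e c a e $  — match e
step 6: stack=$ a S  input=c a e $  — expand S → P
step 7: stack=$ a P  input=c a e $  — expand P → c
step 8: stack=$ a c  input=c a e $  — match c
step 9: stack=$ a  input=a e $  — match a
step 10: stack=$  input=e $  — error: stack empty but input remains

e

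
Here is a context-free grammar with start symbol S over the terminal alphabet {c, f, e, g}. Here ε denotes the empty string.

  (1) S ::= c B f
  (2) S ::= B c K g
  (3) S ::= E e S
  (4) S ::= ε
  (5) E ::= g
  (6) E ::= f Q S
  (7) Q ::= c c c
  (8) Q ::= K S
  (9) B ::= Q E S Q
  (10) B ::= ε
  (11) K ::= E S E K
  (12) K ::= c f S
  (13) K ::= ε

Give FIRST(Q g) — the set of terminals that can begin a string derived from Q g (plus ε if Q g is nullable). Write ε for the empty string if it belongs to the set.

{c, f, g}

FIRST(E): from E::=g we get {g}; from E::=f Q S we get {f}. So FIRST(E) = {f, g}.
FIRST(K): from K::=E S E K we get {f, g}; from K::=c f S we get {c}; from K::=ε we get {ε}. So FIRST(K) = {ε, c, f, g}.
FIRST(S): from S::=c B f we get {c}; from S::=B c K g we get {c, f, g}; from S::=E e S we get {f, g}; from S::=ε we get {ε}. So FIRST(S) = {ε, c, f, g}.
FIRST(Q): from Q::=c c c we get {c}; from Q::=K S we get {ε, c, f, g}. So FIRST(Q) = {ε, c, f, g}.
FIRST(B): from B::=Q E S Q we get {c, f, g}; from B::=ε we get {ε}. So FIRST(B) = {ε, c, f, g}.
FIRST(Q g): take FIRST of each symbol in turn, carrying on past any symbol whose FIRST contains ε; result {c, f, g}.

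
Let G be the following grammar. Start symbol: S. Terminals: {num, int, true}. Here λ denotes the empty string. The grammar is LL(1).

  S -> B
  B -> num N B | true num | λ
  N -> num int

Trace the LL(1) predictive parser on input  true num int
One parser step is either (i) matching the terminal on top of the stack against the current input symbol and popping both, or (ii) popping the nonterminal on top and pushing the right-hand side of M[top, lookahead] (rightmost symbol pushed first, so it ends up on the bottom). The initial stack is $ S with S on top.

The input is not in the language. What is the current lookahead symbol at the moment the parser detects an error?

     Stack       Input           Action
  1  $ S         true num int $  expand S -> B
  2  $ B         true num int $  expand B -> true num
  3  $ num true  true num int $  match true
  4  $ num       num int $       match num
  5  $           int $           error: stack empty but input remains

int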